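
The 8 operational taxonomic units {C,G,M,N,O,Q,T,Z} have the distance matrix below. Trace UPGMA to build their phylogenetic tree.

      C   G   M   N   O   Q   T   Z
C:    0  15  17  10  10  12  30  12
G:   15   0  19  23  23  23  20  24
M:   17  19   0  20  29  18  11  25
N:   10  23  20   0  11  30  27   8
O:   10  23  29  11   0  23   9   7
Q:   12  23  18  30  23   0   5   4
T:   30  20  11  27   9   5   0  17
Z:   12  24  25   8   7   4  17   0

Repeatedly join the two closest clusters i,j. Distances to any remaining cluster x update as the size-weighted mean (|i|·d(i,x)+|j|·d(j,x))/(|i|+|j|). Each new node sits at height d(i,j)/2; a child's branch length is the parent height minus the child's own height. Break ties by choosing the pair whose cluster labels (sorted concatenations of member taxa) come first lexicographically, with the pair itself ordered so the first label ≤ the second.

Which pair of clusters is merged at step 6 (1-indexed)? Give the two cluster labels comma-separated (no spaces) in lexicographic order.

1. join Q+Z (d=4) ⇒ QZ; edges |Q|=2, |Z|=2
  updated: d(C,QZ)=12, d(G,QZ)=47/2, d(M,QZ)=43/2, d(N,QZ)=19, d(O,QZ)=15, d(QZ,T)=11
2. join O+T (d=9) ⇒ OT; edges |O|=9/2, |T|=9/2
  updated: d(C,OT)=20, d(G,OT)=43/2, d(M,OT)=20, d(N,OT)=19, d(OT,QZ)=13
3. join C+N (d=10) ⇒ CN; edges |C|=5, |N|=5
  updated: d(CN,G)=19, d(CN,M)=37/2, d(CN,OT)=39/2, d(CN,QZ)=31/2
4. join OT+QZ (d=13) ⇒ OQTZ; edges |OT|=2, |QZ|=9/2
  updated: d(CN,OQTZ)=35/2, d(G,OQTZ)=45/2, d(M,OQTZ)=83/4
5. join CN+OQTZ (d=35/2) ⇒ CNOQTZ; edges |CN|=15/4, |OQTZ|=9/4
  updated: d(CNOQTZ,G)=64/3, d(CNOQTZ,M)=20
6. join G+M (d=19) ⇒ GM; edges |G|=19/2, |M|=19/2
  updated: d(CNOQTZ,GM)=62/3
7. join CNOQTZ+GM (d=62/3) ⇒ CGMNOQTZ; edges |CNOQTZ|=19/12, |GM|=5/6
final tree: (((C:5,N:5):15/4,((O:9/2,T:9/2):2,(Q:2,Z:2):9/2):9/4):19/12,(G:19/2,M:19/2):5/6)
total length: 683/12

G,M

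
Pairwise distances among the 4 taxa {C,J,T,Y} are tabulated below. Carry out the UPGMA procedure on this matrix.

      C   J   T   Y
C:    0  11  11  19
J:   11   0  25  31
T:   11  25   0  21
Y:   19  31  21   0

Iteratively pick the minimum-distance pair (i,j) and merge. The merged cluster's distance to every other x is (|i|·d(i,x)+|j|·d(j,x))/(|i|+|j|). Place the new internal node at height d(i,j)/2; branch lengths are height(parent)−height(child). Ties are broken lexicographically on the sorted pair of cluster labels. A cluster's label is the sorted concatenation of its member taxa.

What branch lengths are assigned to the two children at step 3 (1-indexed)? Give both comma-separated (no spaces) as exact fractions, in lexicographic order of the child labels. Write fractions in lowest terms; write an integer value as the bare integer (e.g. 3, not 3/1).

step 1: merge (C,J) at d=11; branch lengths C→11/2, J→11/2; new cluster CJ
  updated: d(CJ,T)=18, d(CJ,Y)=25
step 2: merge (CJ,T) at d=18; branch lengths CJ→7/2, T→9; new cluster CJT
  updated: d(CJT,Y)=71/3
step 3: merge (CJT,Y) at d=71/3; branch lengths CJT→17/6, Y→71/6; new cluster CJTY
final tree: (((C:11/2,J:11/2):7/2,T:9):17/6,Y:71/6)
total length: 229/6

17/6,71/6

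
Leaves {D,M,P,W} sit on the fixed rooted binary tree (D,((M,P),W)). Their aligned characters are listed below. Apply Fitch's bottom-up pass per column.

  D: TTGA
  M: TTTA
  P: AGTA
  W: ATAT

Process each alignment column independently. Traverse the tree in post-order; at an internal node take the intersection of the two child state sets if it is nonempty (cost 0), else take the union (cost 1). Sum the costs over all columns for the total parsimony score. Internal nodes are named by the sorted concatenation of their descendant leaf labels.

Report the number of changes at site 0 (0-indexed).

2

site 0, node MP: M={T} ∪ P={A} → {A,T} (+1)
site 0, node MPW: MP={A,T} ∩ W={A} → {A} (+0)
site 0, node DMPW: D={T} ∪ MPW={A} → {A,T} (+1)
site 1, node MP: M={T} ∪ P={G} → {G,T} (+1)
site 1, node MPW: MP={G,T} ∩ W={T} → {T} (+0)
site 1, node DMPW: D={T} ∩ MPW={T} → {T} (+0)
site 2, node MP: M={T} ∩ P={T} → {T} (+0)
site 2, node MPW: MP={T} ∪ W={A} → {A,T} (+1)
site 2, node DMPW: D={G} ∪ MPW={A,T} → {A,G,T} (+1)
site 3, node MP: M={A} ∩ P={A} → {A} (+0)
site 3, node MPW: MP={A} ∪ W={T} → {A,T} (+1)
site 3, node DMPW: D={A} ∩ MPW={A,T} → {A} (+0)
per-site changes: [2, 1, 2, 1]; total = 6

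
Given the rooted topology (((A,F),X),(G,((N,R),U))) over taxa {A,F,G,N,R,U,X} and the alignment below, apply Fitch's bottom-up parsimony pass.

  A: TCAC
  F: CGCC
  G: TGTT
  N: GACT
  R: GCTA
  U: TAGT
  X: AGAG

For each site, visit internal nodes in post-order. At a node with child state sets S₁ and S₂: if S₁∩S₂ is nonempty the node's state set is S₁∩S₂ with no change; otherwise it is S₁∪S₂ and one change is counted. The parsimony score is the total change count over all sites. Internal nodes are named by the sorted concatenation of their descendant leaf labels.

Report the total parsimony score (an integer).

13

site 0, node AF: A={T} ∪ F={C} → {C,T} (+1)
site 0, node AFX: AF={C,T} ∪ X={A} → {A,C,T} (+1)
site 0, node NR: N={G} ∩ R={G} → {G} (+0)
site 0, node NRU: NR={G} ∪ U={T} → {G,T} (+1)
site 0, node GNRU: G={T} ∩ NRU={G,T} → {T} (+0)
site 0, node AFGNRUX: AFX={A,C,T} ∩ GNRU={T} → {T} (+0)
site 1, node AF: A={C} ∪ F={G} → {C,G} (+1)
site 1, node AFX: AF={C,G} ∩ X={G} → {G} (+0)
site 1, node NR: N={A} ∪ R={C} → {A,C} (+1)
site 1, node NRU: NR={A,C} ∩ U={A} → {A} (+0)
site 1, node GNRU: G={G} ∪ NRU={A} → {A,G} (+1)
site 1, node AFGNRUX: AFX={G} ∩ GNRU={A,G} → {G} (+0)
site 2, node AF: A={A} ∪ F={C} → {A,C} (+1)
site 2, node AFX: AF={A,C} ∩ X={A} → {A} (+0)
site 2, node NR: N={C} ∪ R={T} → {C,T} (+1)
site 2, node NRU: NR={C,T} ∪ U={G} → {C,G,T} (+1)
site 2, node GNRU: G={T} ∩ NRU={C,G,T} → {T} (+0)
site 2, node AFGNRUX: AFX={A} ∪ GNRU={T} → {A,T} (+1)
site 3, node AF: A={C} ∩ F={C} → {C} (+0)
site 3, node AFX: AF={C} ∪ X={G} → {C,G} (+1)
site 3, node NR: N={T} ∪ R={A} → {A,T} (+1)
site 3, node NRU: NR={A,T} ∩ U={T} → {T} (+0)
site 3, node GNRU: G={T} ∩ NRU={T} → {T} (+0)
site 3, node AFGNRUX: AFX={C,G} ∪ GNRU={T} → {C,G,T} (+1)
per-site changes: [3, 3, 4, 3]; total = 13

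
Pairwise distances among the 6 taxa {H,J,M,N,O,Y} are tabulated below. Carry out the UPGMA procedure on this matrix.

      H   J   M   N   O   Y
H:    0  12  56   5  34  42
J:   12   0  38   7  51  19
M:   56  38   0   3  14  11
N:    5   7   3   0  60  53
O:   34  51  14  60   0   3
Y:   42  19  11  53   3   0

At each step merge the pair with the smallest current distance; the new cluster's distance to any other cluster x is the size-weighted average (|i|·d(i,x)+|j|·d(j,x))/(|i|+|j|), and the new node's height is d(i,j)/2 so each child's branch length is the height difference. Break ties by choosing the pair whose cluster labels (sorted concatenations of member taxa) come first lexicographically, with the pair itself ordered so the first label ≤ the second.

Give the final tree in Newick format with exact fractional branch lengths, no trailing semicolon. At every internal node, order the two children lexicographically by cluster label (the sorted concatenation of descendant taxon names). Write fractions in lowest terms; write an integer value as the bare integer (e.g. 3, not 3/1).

(((H:6,J:6):29/4,(M:3/2,N:3/2):47/4):9/2,(O:3/2,Y:3/2):65/4)

iteration 1: select M,N (d=3); attach at lengths (3/2, 3/2); label the merged cluster MN
  updated: d(H,MN)=61/2, d(J,MN)=45/2, d(MN,O)=37, d(MN,Y)=32
iteration 2: select O,Y (d=3); attach at lengths (3/2, 3/2); label the merged cluster OY
  updated: d(H,OY)=38, d(J,OY)=35, d(MN,OY)=69/2
iteration 3: select H,J (d=12); attach at lengths (6, 6); label the merged cluster HJ
  updated: d(HJ,MN)=53/2, d(HJ,OY)=73/2
iteration 4: select HJ,MN (d=53/2); attach at lengths (29/4, 47/4); label the merged cluster HJMN
  updated: d(HJMN,OY)=71/2
iteration 5: select HJMN,OY (d=71/2); attach at lengths (9/2, 65/4); label the merged cluster HJMNOY
final tree: (((H:6,J:6):29/4,(M:3/2,N:3/2):47/4):9/2,(O:3/2,Y:3/2):65/4)
total length: 231/4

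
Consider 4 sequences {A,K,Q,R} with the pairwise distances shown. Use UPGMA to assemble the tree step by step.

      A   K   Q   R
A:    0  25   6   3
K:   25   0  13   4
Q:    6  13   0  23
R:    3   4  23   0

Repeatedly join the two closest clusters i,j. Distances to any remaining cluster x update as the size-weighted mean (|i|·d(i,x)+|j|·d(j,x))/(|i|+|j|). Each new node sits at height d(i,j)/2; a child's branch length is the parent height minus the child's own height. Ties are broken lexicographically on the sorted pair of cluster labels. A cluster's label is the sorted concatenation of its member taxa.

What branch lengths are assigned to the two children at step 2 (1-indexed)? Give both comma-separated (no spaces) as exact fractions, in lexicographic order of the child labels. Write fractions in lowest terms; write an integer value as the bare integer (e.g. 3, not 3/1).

iteration 1: select A,R (d=3); attach at lengths (3/2, 3/2); label the merged cluster AR
  updated: d(AR,K)=29/2, d(AR,Q)=29/2
iteration 2: select K,Q (d=13); attach at lengths (13/2, 13/2); label the merged cluster KQ
  updated: d(AR,KQ)=29/2
iteration 3: select AR,KQ (d=29/2); attach at lengths (23/4, 3/4); label the merged cluster AKQR
final tree: ((A:3/2,R:3/2):23/4,(K:13/2,Q:13/2):3/4)
total length: 45/2

13/2,13/2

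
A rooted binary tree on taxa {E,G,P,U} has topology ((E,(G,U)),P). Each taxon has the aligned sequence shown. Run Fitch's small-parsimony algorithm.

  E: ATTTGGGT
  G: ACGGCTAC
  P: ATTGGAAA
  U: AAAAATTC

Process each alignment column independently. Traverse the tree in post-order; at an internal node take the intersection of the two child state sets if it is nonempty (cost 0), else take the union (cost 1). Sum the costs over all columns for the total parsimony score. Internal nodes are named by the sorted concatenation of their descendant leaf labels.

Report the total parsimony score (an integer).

14

site 0, node GU: G={A} ∩ U={A} → {A} (+0)
site 0, node EGU: E={A} ∩ GU={A} → {A} (+0)
site 0, node EGPU: EGU={A} ∩ P={A} → {A} (+0)
site 1, node GU: G={C} ∪ U={A} → {A,C} (+1)
site 1, node EGU: E={T} ∪ GU={A,C} → {A,C,T} (+1)
site 1, node EGPU: EGU={A,C,T} ∩ P={T} → {T} (+0)
site 2, node GU: G={G} ∪ U={A} → {A,G} (+1)
site 2, node EGU: E={T} ∪ GU={A,G} → {A,G,T} (+1)
site 2, node EGPU: EGU={A,G,T} ∩ P={T} → {T} (+0)
site 3, node GU: G={G} ∪ U={A} → {A,G} (+1)
site 3, node EGU: E={T} ∪ GU={A,G} → {A,G,T} (+1)
site 3, node EGPU: EGU={A,G,T} ∩ P={G} → {G} (+0)
site 4, node GU: G={C} ∪ U={A} → {A,C} (+1)
site 4, node EGU: E={G} ∪ GU={A,C} → {A,C,G} (+1)
site 4, node EGPU: EGU={A,C,G} ∩ P={G} → {G} (+0)
site 5, node GU: G={T} ∩ U={T} → {T} (+0)
site 5, node EGU: E={G} ∪ GU={T} → {G,T} (+1)
site 5, node EGPU: EGU={G,T} ∪ P={A} → {A,G,T} (+1)
site 6, node GU: G={A} ∪ U={T} → {A,T} (+1)
site 6, node EGU: E={G} ∪ GU={A,T} → {A,G,T} (+1)
site 6, node EGPU: EGU={A,G,T} ∩ P={A} → {A} (+0)
site 7, node GU: G={C} ∩ U={C} → {C} (+0)
site 7, node EGU: E={T} ∪ GU={C} → {C,T} (+1)
site 7, node EGPU: EGU={C,T} ∪ P={A} → {A,C,T} (+1)
per-site changes: [0, 2, 2, 2, 2, 2, 2, 2]; total = 14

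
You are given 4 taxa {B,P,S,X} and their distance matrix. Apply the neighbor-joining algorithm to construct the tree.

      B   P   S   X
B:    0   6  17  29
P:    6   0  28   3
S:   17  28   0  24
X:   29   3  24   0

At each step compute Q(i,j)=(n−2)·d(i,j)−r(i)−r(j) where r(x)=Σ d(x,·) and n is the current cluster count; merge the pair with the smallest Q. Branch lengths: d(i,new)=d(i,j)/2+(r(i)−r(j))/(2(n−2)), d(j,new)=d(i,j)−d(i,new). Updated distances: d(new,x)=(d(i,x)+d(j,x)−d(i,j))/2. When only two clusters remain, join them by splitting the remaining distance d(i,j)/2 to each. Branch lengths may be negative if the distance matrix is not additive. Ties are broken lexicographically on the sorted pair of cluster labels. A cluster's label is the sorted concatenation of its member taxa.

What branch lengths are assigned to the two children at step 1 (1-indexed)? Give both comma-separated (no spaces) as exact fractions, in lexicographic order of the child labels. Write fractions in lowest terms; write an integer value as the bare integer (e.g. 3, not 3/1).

iteration 1: select B,S (d=17, Q=-87); attach at lengths (17/4, 51/4); label the merged cluster BS
  updated: d(BS,P)=17/2, d(BS,X)=18
iteration 2: select BS,P (d=17/2, Q=-59/2); attach at lengths (47/4, -13/4); label the merged cluster BPS
  updated: d(BPS,X)=25/4
iteration 3: select BPS,X (d=25/4); attach at lengths (25/8, 25/8); label the merged cluster BPSX
final tree: (((B:17/4,S:51/4):47/4,P:-13/4):25/8,X:25/8)
total length: 127/4

17/4,51/4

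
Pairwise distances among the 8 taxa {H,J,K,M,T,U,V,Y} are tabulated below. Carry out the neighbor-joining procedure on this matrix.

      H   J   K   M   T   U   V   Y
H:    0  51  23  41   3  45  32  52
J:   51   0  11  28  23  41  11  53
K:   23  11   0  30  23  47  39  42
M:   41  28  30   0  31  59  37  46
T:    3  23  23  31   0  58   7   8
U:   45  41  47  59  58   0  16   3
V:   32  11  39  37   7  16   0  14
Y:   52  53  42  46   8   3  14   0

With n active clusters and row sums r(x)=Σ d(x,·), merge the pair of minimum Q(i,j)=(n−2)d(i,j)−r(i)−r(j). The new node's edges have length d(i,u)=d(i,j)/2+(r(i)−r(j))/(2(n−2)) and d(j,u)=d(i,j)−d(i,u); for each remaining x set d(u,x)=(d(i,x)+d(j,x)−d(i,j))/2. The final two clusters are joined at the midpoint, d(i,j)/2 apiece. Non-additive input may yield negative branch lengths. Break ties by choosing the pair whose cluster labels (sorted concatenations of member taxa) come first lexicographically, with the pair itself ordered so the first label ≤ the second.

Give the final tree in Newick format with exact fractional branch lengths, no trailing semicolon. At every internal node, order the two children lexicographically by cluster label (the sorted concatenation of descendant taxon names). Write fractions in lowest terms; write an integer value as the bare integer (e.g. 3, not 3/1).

(((((H:281/32,T:-185/32):165/16,((U:23/4,Y:-11/4):319/20,V:-49/20):173/16):223/32,M:587/32):165/32,J:165/32):187/64,K:187/64)

1. join U+Y (d=3, Q=-469) ⇒ UY; edges |U|=23/4, |Y|=-11/4
  updated: d(H,UY)=47, d(J,UY)=91/2, d(K,UY)=43, d(M,UY)=51, d(T,UY)=63/2, d(UY,V)=27/2
2. join UY+V (d=27/2, Q=-607/2) ⇒ UVY; edges |UY|=319/20, |V|=-49/20
  updated: d(H,UVY)=131/4, d(J,UVY)=43/2, d(K,UVY)=137/4, d(M,UVY)=149/4, d(T,UVY)=25/2
3. join H+T (d=3, Q=-925/4) ⇒ HT; edges |H|=281/32, |T|=-185/32
  updated: d(HT,J)=71/2, d(HT,K)=43/2, d(HT,M)=69/2, d(HT,UVY)=169/8
4. join HT+UVY (d=169/8, Q=-1307/8) ⇒ HTUVY; edges |HT|=165/16, |UVY|=173/16
  updated: d(HTUVY,J)=287/16, d(HTUVY,K)=277/16, d(HTUVY,M)=405/16
5. join HTUVY+M (d=405/16, Q=-373/4) ⇒ HMTUVY; edges |HTUVY|=223/32, |M|=587/32
  updated: d(HMTUVY,J)=165/16, d(HMTUVY,K)=11
6. join HMTUVY+J (d=165/16, Q=-517/16) ⇒ HJMTUVY; edges |HMTUVY|=165/32, |J|=165/32
  updated: d(HJMTUVY,K)=187/32
7. join HJMTUVY+K (d=187/32) ⇒ HJKMTUVY; edges |HJMTUVY|=187/64, |K|=187/64
final tree: (((((H:281/32,T:-185/32):165/16,((U:23/4,Y:-11/4):319/20,V:-49/20):173/16):223/32,M:587/32):165/32,J:165/32):187/64,K:187/64)
total length: 2627/32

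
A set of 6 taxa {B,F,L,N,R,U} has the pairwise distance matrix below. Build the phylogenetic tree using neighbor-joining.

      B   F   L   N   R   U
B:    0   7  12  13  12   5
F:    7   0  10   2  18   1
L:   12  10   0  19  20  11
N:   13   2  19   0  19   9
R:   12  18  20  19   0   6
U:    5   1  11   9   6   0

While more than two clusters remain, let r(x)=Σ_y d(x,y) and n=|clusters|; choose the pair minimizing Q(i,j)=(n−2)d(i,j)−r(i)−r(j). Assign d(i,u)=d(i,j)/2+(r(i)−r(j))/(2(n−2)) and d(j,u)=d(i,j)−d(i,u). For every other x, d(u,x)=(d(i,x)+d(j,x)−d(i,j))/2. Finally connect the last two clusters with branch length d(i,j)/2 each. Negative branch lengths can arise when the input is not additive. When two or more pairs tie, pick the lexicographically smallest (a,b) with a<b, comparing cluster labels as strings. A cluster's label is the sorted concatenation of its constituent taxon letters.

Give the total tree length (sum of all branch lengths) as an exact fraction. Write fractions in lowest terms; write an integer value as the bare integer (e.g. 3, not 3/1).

iteration 1: select F,N (d=2, Q=-92); attach at lengths (-2, 4); label the merged cluster FN
  updated: d(B,FN)=9, d(FN,L)=27/2, d(FN,R)=35/2, d(FN,U)=4
iteration 2: select R,U (d=6, Q=-127/2); attach at lengths (95/12, -23/12); label the merged cluster RU
  updated: d(B,RU)=11/2, d(FN,RU)=31/4, d(L,RU)=25/2
iteration 3: select B,RU (d=11/2, Q=-165/4); attach at lengths (47/16, 41/16); label the merged cluster BRU
  updated: d(BRU,FN)=45/8, d(BRU,L)=19/2
iteration 4: select BRU,FN (d=45/8, Q=-229/8); attach at lengths (13/16, 77/16); label the merged cluster BFNRU
  updated: d(BFNRU,L)=139/16
iteration 5: select BFNRU,L (d=139/16); attach at lengths (139/32, 139/32); label the merged cluster BFLNRU
final tree: (((B:47/16,(R:95/12,U:-23/12):41/16):13/16,(F:-2,N:4):77/16):139/32,L:139/32)
total length: 445/16

445/16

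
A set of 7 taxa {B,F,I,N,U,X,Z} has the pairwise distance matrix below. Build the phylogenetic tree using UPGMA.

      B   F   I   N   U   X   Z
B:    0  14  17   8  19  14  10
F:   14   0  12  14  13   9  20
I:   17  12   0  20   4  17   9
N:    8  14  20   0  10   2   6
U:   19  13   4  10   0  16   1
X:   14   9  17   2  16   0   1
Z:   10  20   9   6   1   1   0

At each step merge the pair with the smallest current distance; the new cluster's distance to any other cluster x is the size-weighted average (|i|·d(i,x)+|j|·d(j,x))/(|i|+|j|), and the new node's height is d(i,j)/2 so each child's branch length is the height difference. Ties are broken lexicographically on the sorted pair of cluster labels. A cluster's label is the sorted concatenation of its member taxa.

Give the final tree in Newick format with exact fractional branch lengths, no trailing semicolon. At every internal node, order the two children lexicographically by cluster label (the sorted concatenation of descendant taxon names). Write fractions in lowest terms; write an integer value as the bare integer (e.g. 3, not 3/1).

(((B:11/2,(N:1,X:1):9/2):2/3,F:37/6):13/24,(I:13/4,(U:1/2,Z:1/2):11/4):83/24)

iteration 1: select U,Z (d=1); attach at lengths (1/2, 1/2); label the merged cluster UZ
  updated: d(B,UZ)=29/2, d(F,UZ)=33/2, d(I,UZ)=13/2, d(N,UZ)=8, d(UZ,X)=17/2
iteration 2: select N,X (d=2); attach at lengths (1, 1); label the merged cluster NX
  updated: d(B,NX)=11, d(F,NX)=23/2, d(I,NX)=37/2, d(NX,UZ)=33/4
iteration 3: select I,UZ (d=13/2); attach at lengths (13/4, 11/4); label the merged cluster IUZ
  updated: d(B,IUZ)=46/3, d(F,IUZ)=15, d(IUZ,NX)=35/3
iteration 4: select B,NX (d=11); attach at lengths (11/2, 9/2); label the merged cluster BNX
  updated: d(BNX,F)=37/3, d(BNX,IUZ)=116/9
iteration 5: select BNX,F (d=37/3); attach at lengths (2/3, 37/6); label the merged cluster BFNX
  updated: d(BFNX,IUZ)=161/12
iteration 6: select BFNX,IUZ (d=161/12); attach at lengths (13/24, 83/24); label the merged cluster BFINUXZ
final tree: (((B:11/2,(N:1,X:1):9/2):2/3,F:37/6):13/24,(I:13/4,(U:1/2,Z:1/2):11/4):83/24)
total length: 179/6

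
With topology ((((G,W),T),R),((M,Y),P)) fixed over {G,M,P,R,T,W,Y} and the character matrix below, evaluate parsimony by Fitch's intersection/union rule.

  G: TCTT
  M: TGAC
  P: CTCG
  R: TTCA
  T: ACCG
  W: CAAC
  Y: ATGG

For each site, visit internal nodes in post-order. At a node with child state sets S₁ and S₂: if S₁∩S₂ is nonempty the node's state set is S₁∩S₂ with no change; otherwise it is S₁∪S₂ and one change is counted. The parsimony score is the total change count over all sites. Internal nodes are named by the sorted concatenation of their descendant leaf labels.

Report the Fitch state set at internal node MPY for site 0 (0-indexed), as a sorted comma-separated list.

A,C,T

[col 0] GW: children G:{T}, W:{C} ∪→ {C,T}; cost 1
[col 0] GTW: children GW:{C,T}, T:{A} ∪→ {A,C,T}; cost 1
[col 0] GRTW: children GTW:{A,C,T}, R:{T} ∩→ {T}; cost 0
[col 0] MY: children M:{T}, Y:{A} ∪→ {A,T}; cost 1
[col 0] MPY: children MY:{A,T}, P:{C} ∪→ {A,C,T}; cost 1
[col 0] GMPRTWY: children GRTW:{T}, MPY:{A,C,T} ∩→ {T}; cost 0
[col 1] GW: children G:{C}, W:{A} ∪→ {A,C}; cost 1
[col 1] GTW: children GW:{A,C}, T:{C} ∩→ {C}; cost 0
[col 1] GRTW: children GTW:{C}, R:{T} ∪→ {C,T}; cost 1
[col 1] MY: children M:{G}, Y:{T} ∪→ {G,T}; cost 1
[col 1] MPY: children MY:{G,T}, P:{T} ∩→ {T}; cost 0
[col 1] GMPRTWY: children GRTW:{C,T}, MPY:{T} ∩→ {T}; cost 0
[col 2] GW: children G:{T}, W:{A} ∪→ {A,T}; cost 1
[col 2] GTW: children GW:{A,T}, T:{C} ∪→ {A,C,T}; cost 1
[col 2] GRTW: children GTW:{A,C,T}, R:{C} ∩→ {C}; cost 0
[col 2] MY: children M:{A}, Y:{G} ∪→ {A,G}; cost 1
[col 2] MPY: children MY:{A,G}, P:{C} ∪→ {A,C,G}; cost 1
[col 2] GMPRTWY: children GRTW:{C}, MPY:{A,C,G} ∩→ {C}; cost 0
[col 3] GW: children G:{T}, W:{C} ∪→ {C,T}; cost 1
[col 3] GTW: children GW:{C,T}, T:{G} ∪→ {C,G,T}; cost 1
[col 3] GRTW: children GTW:{C,G,T}, R:{A} ∪→ {A,C,G,T}; cost 1
[col 3] MY: children M:{C}, Y:{G} ∪→ {C,G}; cost 1
[col 3] MPY: children MY:{C,G}, P:{G} ∩→ {G}; cost 0
[col 3] GMPRTWY: children GRTW:{A,C,G,T}, MPY:{G} ∩→ {G}; cost 0
per-site changes: [4, 3, 4, 4]; total = 15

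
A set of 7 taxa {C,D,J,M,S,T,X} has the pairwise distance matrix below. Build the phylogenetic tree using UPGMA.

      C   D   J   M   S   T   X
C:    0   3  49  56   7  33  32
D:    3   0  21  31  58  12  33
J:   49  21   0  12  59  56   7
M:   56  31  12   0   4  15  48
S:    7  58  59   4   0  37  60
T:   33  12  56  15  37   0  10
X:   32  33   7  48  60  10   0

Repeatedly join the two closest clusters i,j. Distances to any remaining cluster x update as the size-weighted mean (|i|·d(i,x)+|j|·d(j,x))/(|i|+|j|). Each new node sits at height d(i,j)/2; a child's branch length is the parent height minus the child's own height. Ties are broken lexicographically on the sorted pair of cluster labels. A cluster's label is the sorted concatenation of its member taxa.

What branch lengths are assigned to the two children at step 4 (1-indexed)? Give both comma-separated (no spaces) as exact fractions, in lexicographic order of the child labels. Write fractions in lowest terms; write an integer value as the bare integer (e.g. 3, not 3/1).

39/4,45/4

1. join C+D (d=3) ⇒ CD; edges |C|=3/2, |D|=3/2
  updated: d(CD,J)=35, d(CD,M)=87/2, d(CD,S)=65/2, d(CD,T)=45/2, d(CD,X)=65/2
2. join M+S (d=4) ⇒ MS; edges |M|=2, |S|=2
  updated: d(CD,MS)=38, d(J,MS)=71/2, d(MS,T)=26, d(MS,X)=54
3. join J+X (d=7) ⇒ JX; edges |J|=7/2, |X|=7/2
  updated: d(CD,JX)=135/4, d(JX,MS)=179/4, d(JX,T)=33
4. join CD+T (d=45/2) ⇒ CDT; edges |CD|=39/4, |T|=45/4
  updated: d(CDT,JX)=67/2, d(CDT,MS)=34
5. join CDT+JX (d=67/2) ⇒ CDJTX; edges |CDT|=11/2, |JX|=53/4
  updated: d(CDJTX,MS)=383/10
6. join CDJTX+MS (d=383/10) ⇒ CDJMSTX; edges |CDJTX|=12/5, |MS|=343/20
final tree: ((((C:3/2,D:3/2):39/4,T:45/4):11/2,(J:7/2,X:7/2):53/4):12/5,(M:2,S:2):343/20)
total length: 733/10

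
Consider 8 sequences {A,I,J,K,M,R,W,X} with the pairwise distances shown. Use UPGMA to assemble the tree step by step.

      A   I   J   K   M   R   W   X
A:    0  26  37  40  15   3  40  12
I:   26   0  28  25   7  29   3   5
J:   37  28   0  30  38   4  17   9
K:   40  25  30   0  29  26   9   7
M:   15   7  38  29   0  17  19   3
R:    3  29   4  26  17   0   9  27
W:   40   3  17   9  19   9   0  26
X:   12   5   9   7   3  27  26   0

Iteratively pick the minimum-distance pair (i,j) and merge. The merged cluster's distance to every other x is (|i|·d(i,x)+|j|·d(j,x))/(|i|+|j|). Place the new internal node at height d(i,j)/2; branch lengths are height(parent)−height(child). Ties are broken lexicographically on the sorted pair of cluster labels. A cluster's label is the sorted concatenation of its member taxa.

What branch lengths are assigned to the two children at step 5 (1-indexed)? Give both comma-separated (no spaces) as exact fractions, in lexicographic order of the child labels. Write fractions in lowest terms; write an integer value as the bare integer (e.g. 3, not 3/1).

step 1: merge (A,R) at d=3; branch lengths A→3/2, R→3/2; new cluster AR
  updated: d(AR,I)=55/2, d(AR,J)=41/2, d(AR,K)=33, d(AR,M)=16, d(AR,W)=49/2, d(AR,X)=39/2
step 2: merge (I,W) at d=3; branch lengths I→3/2, W→3/2; new cluster IW
  updated: d(AR,IW)=26, d(IW,J)=45/2, d(IW,K)=17, d(IW,M)=13, d(IW,X)=31/2
step 3: merge (M,X) at d=3; branch lengths M→3/2, X→3/2; new cluster MX
  updated: d(AR,MX)=71/4, d(IW,MX)=57/4, d(J,MX)=47/2, d(K,MX)=18
step 4: merge (IW,MX) at d=57/4; branch lengths IW→45/8, MX→45/8; new cluster IMWX
  updated: d(AR,IMWX)=175/8, d(IMWX,J)=23, d(IMWX,K)=35/2
step 5: merge (IMWX,K) at d=35/2; branch lengths IMWX→13/8, K→35/4; new cluster IKMWX
  updated: d(AR,IKMWX)=241/10, d(IKMWX,J)=122/5
step 6: merge (AR,J) at d=41/2; branch lengths AR→35/4, J→41/4; new cluster AJR
  updated: d(AJR,IKMWX)=121/5
step 7: merge (AJR,IKMWX) at d=121/5; branch lengths AJR→37/20, IKMWX→67/20; new cluster AIJKMRWX
final tree: (((A:3/2,R:3/2):35/4,J:41/4):37/20,(((I:3/2,W:3/2):45/8,(M:3/2,X:3/2):45/8):13/8,K:35/4):67/20)
total length: 2193/40

13/8,35/4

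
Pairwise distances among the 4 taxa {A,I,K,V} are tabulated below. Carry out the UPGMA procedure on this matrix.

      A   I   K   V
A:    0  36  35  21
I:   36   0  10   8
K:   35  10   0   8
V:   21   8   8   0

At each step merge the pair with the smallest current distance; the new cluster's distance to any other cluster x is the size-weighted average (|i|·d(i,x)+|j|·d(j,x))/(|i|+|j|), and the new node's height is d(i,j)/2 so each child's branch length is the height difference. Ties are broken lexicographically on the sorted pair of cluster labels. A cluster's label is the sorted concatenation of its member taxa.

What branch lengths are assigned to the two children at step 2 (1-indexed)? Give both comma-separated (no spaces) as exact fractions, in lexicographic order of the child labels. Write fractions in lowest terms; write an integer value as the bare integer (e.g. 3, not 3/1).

1/2,9/2

step 1: merge (I,V) at d=8; branch lengths I→4, V→4; new cluster IV
  updated: d(A,IV)=57/2, d(IV,K)=9
step 2: merge (IV,K) at d=9; branch lengths IV→1/2, K→9/2; new cluster IKV
  updated: d(A,IKV)=92/3
step 3: merge (A,IKV) at d=92/3; branch lengths A→46/3, IKV→65/6; new cluster AIKV
final tree: (A:46/3,((I:4,V:4):1/2,K:9/2):65/6)
total length: 235/6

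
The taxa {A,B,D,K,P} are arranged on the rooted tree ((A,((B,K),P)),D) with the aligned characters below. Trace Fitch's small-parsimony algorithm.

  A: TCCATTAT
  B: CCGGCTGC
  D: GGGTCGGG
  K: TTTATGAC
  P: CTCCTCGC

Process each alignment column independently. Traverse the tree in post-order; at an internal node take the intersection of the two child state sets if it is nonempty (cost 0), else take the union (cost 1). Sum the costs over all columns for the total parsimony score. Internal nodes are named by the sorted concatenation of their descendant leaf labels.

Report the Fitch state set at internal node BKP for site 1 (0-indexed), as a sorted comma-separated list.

[col 0] BK: children B:{C}, K:{T} ∪→ {C,T}; cost 1
[col 0] BKP: children BK:{C,T}, P:{C} ∩→ {C}; cost 0
[col 0] ABKP: children A:{T}, BKP:{C} ∪→ {C,T}; cost 1
[col 0] ABDKP: children ABKP:{C,T}, D:{G} ∪→ {C,G,T}; cost 1
[col 1] BK: children B:{C}, K:{T} ∪→ {C,T}; cost 1
[col 1] BKP: children BK:{C,T}, P:{T} ∩→ {T}; cost 0
[col 1] ABKP: children A:{C}, BKP:{T} ∪→ {C,T}; cost 1
[col 1] ABDKP: children ABKP:{C,T}, D:{G} ∪→ {C,G,T}; cost 1
[col 2] BK: children B:{G}, K:{T} ∪→ {G,T}; cost 1
[col 2] BKP: children BK:{G,T}, P:{C} ∪→ {C,G,T}; cost 1
[col 2] ABKP: children A:{C}, BKP:{C,G,T} ∩→ {C}; cost 0
[col 2] ABDKP: children ABKP:{C}, D:{G} ∪→ {C,G}; cost 1
[col 3] BK: children B:{G}, K:{A} ∪→ {A,G}; cost 1
[col 3] BKP: children BK:{A,G}, P:{C} ∪→ {A,C,G}; cost 1
[col 3] ABKP: children A:{A}, BKP:{A,C,G} ∩→ {A}; cost 0
[col 3] ABDKP: children ABKP:{A}, D:{T} ∪→ {A,T}; cost 1
[col 4] BK: children B:{C}, K:{T} ∪→ {C,T}; cost 1
[col 4] BKP: children BK:{C,T}, P:{T} ∩→ {T}; cost 0
[col 4] ABKP: children A:{T}, BKP:{T} ∩→ {T}; cost 0
[col 4] ABDKP: children ABKP:{T}, D:{C} ∪→ {C,T}; cost 1
[col 5] BK: children B:{T}, K:{G} ∪→ {G,T}; cost 1
[col 5] BKP: children BK:{G,T}, P:{C} ∪→ {C,G,T}; cost 1
[col 5] ABKP: children A:{T}, BKP:{C,G,T} ∩→ {T}; cost 0
[col 5] ABDKP: children ABKP:{T}, D:{G} ∪→ {G,T}; cost 1
[col 6] BK: children B:{G}, K:{A} ∪→ {A,G}; cost 1
[col 6] BKP: children BK:{A,G}, P:{G} ∩→ {G}; cost 0
[col 6] ABKP: children A:{A}, BKP:{G} ∪→ {A,G}; cost 1
[col 6] ABDKP: children ABKP:{A,G}, D:{G} ∩→ {G}; cost 0
[col 7] BK: children B:{C}, K:{C} ∩→ {C}; cost 0
[col 7] BKP: children BK:{C}, P:{C} ∩→ {C}; cost 0
[col 7] ABKP: children A:{T}, BKP:{C} ∪→ {C,T}; cost 1
[col 7] ABDKP: children ABKP:{C,T}, D:{G} ∪→ {C,G,T}; cost 1
per-site changes: [3, 3, 3, 3, 2, 3, 2, 2]; total = 21

T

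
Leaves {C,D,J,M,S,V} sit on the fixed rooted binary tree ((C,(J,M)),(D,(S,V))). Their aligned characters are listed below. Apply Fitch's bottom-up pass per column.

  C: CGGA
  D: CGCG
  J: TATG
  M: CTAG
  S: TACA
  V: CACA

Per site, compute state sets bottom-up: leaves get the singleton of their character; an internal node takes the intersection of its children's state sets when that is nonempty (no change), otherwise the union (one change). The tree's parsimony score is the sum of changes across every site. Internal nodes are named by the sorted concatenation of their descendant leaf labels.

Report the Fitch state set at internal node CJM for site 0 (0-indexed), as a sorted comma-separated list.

C

[col 0] JM: children J:{T}, M:{C} ∪→ {C,T}; cost 1
[col 0] CJM: children C:{C}, JM:{C,T} ∩→ {C}; cost 0
[col 0] SV: children S:{T}, V:{C} ∪→ {C,T}; cost 1
[col 0] DSV: children D:{C}, SV:{C,T} ∩→ {C}; cost 0
[col 0] CDJMSV: children CJM:{C}, DSV:{C} ∩→ {C}; cost 0
[col 1] JM: children J:{A}, M:{T} ∪→ {A,T}; cost 1
[col 1] CJM: children C:{G}, JM:{A,T} ∪→ {A,G,T}; cost 1
[col 1] SV: children S:{A}, V:{A} ∩→ {A}; cost 0
[col 1] DSV: children D:{G}, SV:{A} ∪→ {A,G}; cost 1
[col 1] CDJMSV: children CJM:{A,G,T}, DSV:{A,G} ∩→ {A,G}; cost 0
[col 2] JM: children J:{T}, M:{A} ∪→ {A,T}; cost 1
[col 2] CJM: children C:{G}, JM:{A,T} ∪→ {A,G,T}; cost 1
[col 2] SV: children S:{C}, V:{C} ∩→ {C}; cost 0
[col 2] DSV: children D:{C}, SV:{C} ∩→ {C}; cost 0
[col 2] CDJMSV: children CJM:{A,G,T}, DSV:{C} ∪→ {A,C,G,T}; cost 1
[col 3] JM: children J:{G}, M:{G} ∩→ {G}; cost 0
[col 3] CJM: children C:{A}, JM:{G} ∪→ {A,G}; cost 1
[col 3] SV: children S:{A}, V:{A} ∩→ {A}; cost 0
[col 3] DSV: children D:{G}, SV:{A} ∪→ {A,G}; cost 1
[col 3] CDJMSV: children CJM:{A,G}, DSV:{A,G} ∩→ {A,G}; cost 0
per-site changes: [2, 3, 3, 2]; total = 10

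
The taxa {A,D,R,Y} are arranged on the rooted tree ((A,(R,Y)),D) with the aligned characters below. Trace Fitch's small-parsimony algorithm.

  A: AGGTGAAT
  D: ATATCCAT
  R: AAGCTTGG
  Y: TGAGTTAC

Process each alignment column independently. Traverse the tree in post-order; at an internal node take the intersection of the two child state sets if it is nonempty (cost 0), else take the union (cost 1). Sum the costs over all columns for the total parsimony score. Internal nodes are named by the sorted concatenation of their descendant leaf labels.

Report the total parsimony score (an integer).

14

[col 0] RY: children R:{A}, Y:{T} ∪→ {A,T}; cost 1
[col 0] ARY: children A:{A}, RY:{A,T} ∩→ {A}; cost 0
[col 0] ADRY: children ARY:{A}, D:{A} ∩→ {A}; cost 0
[col 1] RY: children R:{A}, Y:{G} ∪→ {A,G}; cost 1
[col 1] ARY: children A:{G}, RY:{A,G} ∩→ {G}; cost 0
[col 1] ADRY: children ARY:{G}, D:{T} ∪→ {G,T}; cost 1
[col 2] RY: children R:{G}, Y:{A} ∪→ {A,G}; cost 1
[col 2] ARY: children A:{G}, RY:{A,G} ∩→ {G}; cost 0
[col 2] ADRY: children ARY:{G}, D:{A} ∪→ {A,G}; cost 1
[col 3] RY: children R:{C}, Y:{G} ∪→ {C,G}; cost 1
[col 3] ARY: children A:{T}, RY:{C,G} ∪→ {C,G,T}; cost 1
[col 3] ADRY: children ARY:{C,G,T}, D:{T} ∩→ {T}; cost 0
[col 4] RY: children R:{T}, Y:{T} ∩→ {T}; cost 0
[col 4] ARY: children A:{G}, RY:{T} ∪→ {G,T}; cost 1
[col 4] ADRY: children ARY:{G,T}, D:{C} ∪→ {C,G,T}; cost 1
[col 5] RY: children R:{T}, Y:{T} ∩→ {T}; cost 0
[col 5] ARY: children A:{A}, RY:{T} ∪→ {A,T}; cost 1
[col 5] ADRY: children ARY:{A,T}, D:{C} ∪→ {A,C,T}; cost 1
[col 6] RY: children R:{G}, Y:{A} ∪→ {A,G}; cost 1
[col 6] ARY: children A:{A}, RY:{A,G} ∩→ {A}; cost 0
[col 6] ADRY: children ARY:{A}, D:{A} ∩→ {A}; cost 0
[col 7] RY: children R:{G}, Y:{C} ∪→ {C,G}; cost 1
[col 7] ARY: children A:{T}, RY:{C,G} ∪→ {C,G,T}; cost 1
[col 7] ADRY: children ARY:{C,G,T}, D:{T} ∩→ {T}; cost 0
per-site changes: [1, 2, 2, 2, 2, 2, 1, 2]; total = 14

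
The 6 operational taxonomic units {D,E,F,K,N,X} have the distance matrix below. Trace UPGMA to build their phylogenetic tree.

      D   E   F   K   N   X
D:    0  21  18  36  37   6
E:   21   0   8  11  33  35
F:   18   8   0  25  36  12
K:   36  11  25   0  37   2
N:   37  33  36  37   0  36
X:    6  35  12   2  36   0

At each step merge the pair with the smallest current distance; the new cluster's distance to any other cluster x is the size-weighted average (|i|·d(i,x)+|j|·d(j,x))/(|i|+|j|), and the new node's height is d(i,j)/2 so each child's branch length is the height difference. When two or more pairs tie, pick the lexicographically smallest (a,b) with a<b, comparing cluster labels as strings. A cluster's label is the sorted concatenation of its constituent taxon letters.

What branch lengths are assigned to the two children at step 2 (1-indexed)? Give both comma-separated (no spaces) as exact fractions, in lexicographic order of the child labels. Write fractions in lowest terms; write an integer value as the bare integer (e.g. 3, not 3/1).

4,4

step 1: merge (K,X) at d=2; branch lengths K→1, X→1; new cluster KX
  updated: d(D,KX)=21, d(E,KX)=23, d(F,KX)=37/2, d(KX,N)=73/2
step 2: merge (E,F) at d=8; branch lengths E→4, F→4; new cluster EF
  updated: d(D,EF)=39/2, d(EF,KX)=83/4, d(EF,N)=69/2
step 3: merge (D,EF) at d=39/2; branch lengths D→39/4, EF→23/4; new cluster DEF
  updated: d(DEF,KX)=125/6, d(DEF,N)=106/3
step 4: merge (DEF,KX) at d=125/6; branch lengths DEF→2/3, KX→113/12; new cluster DEFKX
  updated: d(DEFKX,N)=179/5
step 5: merge (DEFKX,N) at d=179/5; branch lengths DEFKX→449/60, N→179/10; new cluster DEFKNX
final tree: (((D:39/4,(E:4,F:4):23/4):2/3,(K:1,X:1):113/12):449/60,N:179/10)
total length: 1829/30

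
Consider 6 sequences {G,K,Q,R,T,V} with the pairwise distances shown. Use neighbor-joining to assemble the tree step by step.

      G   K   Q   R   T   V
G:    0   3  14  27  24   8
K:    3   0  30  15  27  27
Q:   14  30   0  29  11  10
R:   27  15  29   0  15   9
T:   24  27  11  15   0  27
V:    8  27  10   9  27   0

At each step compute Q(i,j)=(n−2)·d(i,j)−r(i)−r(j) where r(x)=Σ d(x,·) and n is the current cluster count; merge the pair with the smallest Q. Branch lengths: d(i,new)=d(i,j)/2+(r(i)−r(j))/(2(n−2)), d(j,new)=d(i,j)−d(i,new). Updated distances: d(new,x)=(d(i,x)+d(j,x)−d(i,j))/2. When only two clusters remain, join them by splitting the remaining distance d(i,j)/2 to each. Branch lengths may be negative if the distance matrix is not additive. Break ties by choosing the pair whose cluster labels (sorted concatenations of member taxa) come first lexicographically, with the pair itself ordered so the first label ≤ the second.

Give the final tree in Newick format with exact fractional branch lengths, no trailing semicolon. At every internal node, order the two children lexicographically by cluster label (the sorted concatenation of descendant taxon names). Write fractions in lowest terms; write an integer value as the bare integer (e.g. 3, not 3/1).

iteration 1: select G,K (d=3, Q=-166); attach at lengths (-7/4, 19/4); label the merged cluster GK
  updated: d(GK,Q)=41/2, d(GK,R)=39/2, d(GK,T)=24, d(GK,V)=16
iteration 2: select Q,T (d=11, Q=-229/2); attach at lengths (53/12, 79/12); label the merged cluster QT
  updated: d(GK,QT)=67/4, d(QT,R)=33/2, d(QT,V)=13
iteration 3: select GK,QT (d=67/4, Q=-65); attach at lengths (79/8, 55/8); label the merged cluster GKQT
  updated: d(GKQT,R)=77/8, d(GKQT,V)=49/8
iteration 4: select GKQT,R (d=77/8, Q=-99/4); attach at lengths (27/8, 25/4); label the merged cluster GKQRT
  updated: d(GKQRT,V)=11/4
iteration 5: select GKQRT,V (d=11/4); attach at lengths (11/8, 11/8); label the merged cluster GKQRTV
final tree: ((((G:-7/4,K:19/4):79/8,(Q:53/12,T:79/12):55/8):27/8,R:25/4):11/8,V:11/8)
total length: 345/8

((((G:-7/4,K:19/4):79/8,(Q:53/12,T:79/12):55/8):27/8,R:25/4):11/8,V:11/8)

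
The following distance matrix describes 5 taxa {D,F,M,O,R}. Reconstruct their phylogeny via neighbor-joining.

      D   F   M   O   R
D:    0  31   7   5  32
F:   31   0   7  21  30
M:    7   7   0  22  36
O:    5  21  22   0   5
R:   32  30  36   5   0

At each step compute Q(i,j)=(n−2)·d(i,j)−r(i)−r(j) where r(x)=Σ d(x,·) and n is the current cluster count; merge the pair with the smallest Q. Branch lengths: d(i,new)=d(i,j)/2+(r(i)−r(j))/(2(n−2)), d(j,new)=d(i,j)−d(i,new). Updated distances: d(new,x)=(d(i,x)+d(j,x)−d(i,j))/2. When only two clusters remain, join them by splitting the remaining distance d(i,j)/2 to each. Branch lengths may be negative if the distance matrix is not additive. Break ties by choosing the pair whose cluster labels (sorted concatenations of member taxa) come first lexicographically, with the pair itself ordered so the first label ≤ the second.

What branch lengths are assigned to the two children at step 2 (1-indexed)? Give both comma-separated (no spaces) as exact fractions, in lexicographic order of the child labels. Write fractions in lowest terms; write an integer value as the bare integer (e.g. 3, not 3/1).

41/8,87/8

step 1: merge (O,R) at d=5, Q=-141; branch lengths O→-35/6, R→65/6; new cluster OR
  updated: d(D,OR)=16, d(F,OR)=23, d(M,OR)=53/2
step 2: merge (D,OR) at d=16, Q=-175/2; branch lengths D→41/8, OR→87/8; new cluster DOR
  updated: d(DOR,F)=19, d(DOR,M)=35/4
step 3: merge (DOR,F) at d=19, Q=-139/4; branch lengths DOR→83/8, F→69/8; new cluster DFOR
  updated: d(DFOR,M)=-13/8
step 4: merge (DFOR,M) at d=-13/8; branch lengths DFOR→-13/16, M→-13/16; new cluster DFMOR
final tree: (((D:41/8,(O:-35/6,R:65/6):87/8):83/8,F:69/8):-13/16,M:-13/16)
total length: 307/8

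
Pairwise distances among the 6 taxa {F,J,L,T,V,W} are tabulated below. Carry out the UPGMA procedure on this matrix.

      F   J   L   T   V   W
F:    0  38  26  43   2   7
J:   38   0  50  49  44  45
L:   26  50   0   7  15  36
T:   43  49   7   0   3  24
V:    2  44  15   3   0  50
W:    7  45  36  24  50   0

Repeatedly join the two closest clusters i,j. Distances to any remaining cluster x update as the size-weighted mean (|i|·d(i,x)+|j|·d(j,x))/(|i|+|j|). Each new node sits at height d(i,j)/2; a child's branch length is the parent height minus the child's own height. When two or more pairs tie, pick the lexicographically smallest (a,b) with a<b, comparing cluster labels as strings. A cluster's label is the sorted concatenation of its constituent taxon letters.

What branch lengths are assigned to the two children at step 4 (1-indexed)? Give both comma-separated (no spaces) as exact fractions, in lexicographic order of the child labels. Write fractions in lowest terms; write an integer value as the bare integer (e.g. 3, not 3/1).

15/4,117/8

1. join F+V (d=2) ⇒ FV; edges |F|=1, |V|=1
  updated: d(FV,J)=41, d(FV,L)=41/2, d(FV,T)=23, d(FV,W)=57/2
2. join L+T (d=7) ⇒ LT; edges |L|=7/2, |T|=7/2
  updated: d(FV,LT)=87/4, d(J,LT)=99/2, d(LT,W)=30
3. join FV+LT (d=87/4) ⇒ FLTV; edges |FV|=79/8, |LT|=59/8
  updated: d(FLTV,J)=181/4, d(FLTV,W)=117/4
4. join FLTV+W (d=117/4) ⇒ FLTVW; edges |FLTV|=15/4, |W|=117/8
  updated: d(FLTVW,J)=226/5
5. join FLTVW+J (d=226/5) ⇒ FJLTVW; edges |FLTVW|=319/40, |J|=113/5
final tree: ((((F:1,V:1):79/8,(L:7/2,T:7/2):59/8):15/4,W:117/8):319/40,J:113/5)
total length: 376/5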